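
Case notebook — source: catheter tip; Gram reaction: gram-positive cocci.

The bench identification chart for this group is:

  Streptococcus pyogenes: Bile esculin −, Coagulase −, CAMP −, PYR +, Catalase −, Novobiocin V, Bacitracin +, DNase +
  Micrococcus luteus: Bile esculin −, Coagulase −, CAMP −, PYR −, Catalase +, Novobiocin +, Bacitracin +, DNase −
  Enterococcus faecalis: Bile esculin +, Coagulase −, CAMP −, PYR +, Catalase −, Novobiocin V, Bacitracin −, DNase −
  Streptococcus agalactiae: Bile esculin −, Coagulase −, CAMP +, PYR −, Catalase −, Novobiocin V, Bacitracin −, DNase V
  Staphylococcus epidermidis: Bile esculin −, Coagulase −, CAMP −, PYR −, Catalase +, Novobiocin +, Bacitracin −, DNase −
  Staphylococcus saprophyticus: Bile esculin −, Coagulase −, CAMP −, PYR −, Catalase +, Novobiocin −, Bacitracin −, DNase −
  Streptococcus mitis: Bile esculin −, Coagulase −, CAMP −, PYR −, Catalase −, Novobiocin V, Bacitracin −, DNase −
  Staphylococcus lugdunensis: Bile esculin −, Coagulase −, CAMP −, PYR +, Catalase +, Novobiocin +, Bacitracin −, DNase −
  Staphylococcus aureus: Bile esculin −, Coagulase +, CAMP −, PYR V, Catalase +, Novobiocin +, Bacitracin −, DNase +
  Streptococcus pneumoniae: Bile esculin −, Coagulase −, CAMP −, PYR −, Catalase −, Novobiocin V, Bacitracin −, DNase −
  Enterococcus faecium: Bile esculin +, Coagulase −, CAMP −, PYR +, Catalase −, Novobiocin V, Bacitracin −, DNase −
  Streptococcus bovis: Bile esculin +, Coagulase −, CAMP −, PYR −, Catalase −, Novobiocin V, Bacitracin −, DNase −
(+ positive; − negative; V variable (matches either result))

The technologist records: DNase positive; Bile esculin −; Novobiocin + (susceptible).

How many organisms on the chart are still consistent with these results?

3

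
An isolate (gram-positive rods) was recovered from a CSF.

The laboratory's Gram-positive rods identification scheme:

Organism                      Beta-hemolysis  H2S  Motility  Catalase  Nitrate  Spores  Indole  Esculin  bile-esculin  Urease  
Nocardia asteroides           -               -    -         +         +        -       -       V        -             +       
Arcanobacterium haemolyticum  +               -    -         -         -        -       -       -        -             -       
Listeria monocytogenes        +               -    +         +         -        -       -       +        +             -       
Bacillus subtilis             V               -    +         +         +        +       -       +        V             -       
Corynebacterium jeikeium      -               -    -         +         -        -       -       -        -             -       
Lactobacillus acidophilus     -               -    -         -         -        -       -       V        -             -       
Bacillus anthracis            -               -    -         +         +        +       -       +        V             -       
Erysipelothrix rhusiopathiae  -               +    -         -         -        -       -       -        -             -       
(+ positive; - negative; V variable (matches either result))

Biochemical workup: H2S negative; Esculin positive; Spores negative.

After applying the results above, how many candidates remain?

3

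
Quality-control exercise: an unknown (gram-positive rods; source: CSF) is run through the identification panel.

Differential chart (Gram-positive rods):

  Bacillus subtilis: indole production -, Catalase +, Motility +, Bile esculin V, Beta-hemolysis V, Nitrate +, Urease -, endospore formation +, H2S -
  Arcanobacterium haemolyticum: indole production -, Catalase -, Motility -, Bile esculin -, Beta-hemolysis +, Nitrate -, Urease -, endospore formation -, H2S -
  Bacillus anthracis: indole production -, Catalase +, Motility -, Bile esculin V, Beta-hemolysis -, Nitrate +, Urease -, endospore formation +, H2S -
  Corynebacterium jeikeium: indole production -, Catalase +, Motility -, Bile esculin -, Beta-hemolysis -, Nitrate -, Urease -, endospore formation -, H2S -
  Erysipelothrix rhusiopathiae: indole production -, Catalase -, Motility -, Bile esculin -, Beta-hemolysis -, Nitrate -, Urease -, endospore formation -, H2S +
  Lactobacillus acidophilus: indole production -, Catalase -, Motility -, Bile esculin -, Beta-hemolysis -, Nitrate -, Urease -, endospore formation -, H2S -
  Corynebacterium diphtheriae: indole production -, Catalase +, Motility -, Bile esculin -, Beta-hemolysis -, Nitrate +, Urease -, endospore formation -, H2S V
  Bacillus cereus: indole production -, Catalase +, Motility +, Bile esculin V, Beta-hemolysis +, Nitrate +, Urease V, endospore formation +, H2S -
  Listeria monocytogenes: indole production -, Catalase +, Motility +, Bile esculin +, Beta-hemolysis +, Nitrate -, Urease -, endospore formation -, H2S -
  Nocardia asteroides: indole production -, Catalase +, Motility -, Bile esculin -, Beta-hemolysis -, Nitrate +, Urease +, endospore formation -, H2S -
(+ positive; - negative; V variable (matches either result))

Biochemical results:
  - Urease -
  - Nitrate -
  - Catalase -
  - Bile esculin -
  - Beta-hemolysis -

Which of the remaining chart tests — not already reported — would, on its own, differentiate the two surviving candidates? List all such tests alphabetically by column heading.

H2S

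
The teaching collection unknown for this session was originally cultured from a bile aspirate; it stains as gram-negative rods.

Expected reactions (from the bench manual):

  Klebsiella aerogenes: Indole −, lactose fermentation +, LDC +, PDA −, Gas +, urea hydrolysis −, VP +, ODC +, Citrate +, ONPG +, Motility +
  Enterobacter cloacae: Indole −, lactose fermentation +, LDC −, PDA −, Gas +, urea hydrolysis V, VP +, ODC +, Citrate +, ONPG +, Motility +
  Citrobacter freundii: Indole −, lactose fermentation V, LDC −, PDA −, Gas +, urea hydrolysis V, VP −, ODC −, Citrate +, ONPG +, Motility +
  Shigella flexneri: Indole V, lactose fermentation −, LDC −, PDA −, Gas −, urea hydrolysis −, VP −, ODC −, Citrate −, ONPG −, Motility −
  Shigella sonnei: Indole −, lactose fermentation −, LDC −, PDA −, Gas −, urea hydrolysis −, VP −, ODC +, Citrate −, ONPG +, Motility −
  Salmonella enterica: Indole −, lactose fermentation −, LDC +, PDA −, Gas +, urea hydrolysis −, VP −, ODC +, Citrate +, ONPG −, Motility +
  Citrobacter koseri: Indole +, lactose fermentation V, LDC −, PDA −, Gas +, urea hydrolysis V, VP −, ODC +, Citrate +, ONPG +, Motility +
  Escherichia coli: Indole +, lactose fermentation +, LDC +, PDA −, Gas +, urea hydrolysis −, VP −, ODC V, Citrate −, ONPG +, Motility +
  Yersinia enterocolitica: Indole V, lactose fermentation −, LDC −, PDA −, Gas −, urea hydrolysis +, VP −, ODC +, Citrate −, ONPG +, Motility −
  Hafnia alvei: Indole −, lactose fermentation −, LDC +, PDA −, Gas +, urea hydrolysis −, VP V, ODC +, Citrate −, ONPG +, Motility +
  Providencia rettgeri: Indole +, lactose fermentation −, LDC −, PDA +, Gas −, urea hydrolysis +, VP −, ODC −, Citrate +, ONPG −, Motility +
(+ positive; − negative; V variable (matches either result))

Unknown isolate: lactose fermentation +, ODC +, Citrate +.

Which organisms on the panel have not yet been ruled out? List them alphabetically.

Citrobacter koseri, Enterobacter cloacae, Klebsiella aerogenes

ODC +: excludes Citrobacter freundii, Shigella flexneri, Providencia rettgeri — 8 left.
lactose fermentation +: excludes Shigella sonnei, Salmonella enterica, Yersinia enterocolitica, Hafnia alvei — 4 left.
Citrate +: excludes Escherichia coli — 3 left.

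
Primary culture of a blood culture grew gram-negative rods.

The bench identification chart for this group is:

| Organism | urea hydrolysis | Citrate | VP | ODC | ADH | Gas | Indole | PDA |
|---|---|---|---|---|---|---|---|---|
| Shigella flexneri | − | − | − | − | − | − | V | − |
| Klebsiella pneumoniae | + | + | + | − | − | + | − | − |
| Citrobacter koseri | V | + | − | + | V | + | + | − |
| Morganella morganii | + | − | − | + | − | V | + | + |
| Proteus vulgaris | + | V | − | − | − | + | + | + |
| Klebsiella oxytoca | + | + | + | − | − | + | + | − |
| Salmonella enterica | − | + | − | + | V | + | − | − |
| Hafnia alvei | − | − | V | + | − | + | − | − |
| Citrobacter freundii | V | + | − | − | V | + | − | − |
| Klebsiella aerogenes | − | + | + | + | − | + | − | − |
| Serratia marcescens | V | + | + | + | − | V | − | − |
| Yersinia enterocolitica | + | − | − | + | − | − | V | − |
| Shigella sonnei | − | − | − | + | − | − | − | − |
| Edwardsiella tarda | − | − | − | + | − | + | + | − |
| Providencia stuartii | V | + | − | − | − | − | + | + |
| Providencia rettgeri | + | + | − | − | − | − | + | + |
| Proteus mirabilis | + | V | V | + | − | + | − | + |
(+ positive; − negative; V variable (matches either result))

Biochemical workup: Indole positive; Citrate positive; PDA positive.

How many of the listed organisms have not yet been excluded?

Indole +: excludes 8 organisms — 9 left.
Citrate +: excludes Shigella flexneri, Morganella morganii, Yersinia enterocolitica, Edwardsiella tarda — 5 left.
PDA +: excludes Citrobacter koseri, Klebsiella oxytoca — 3 left.
Still consistent: Proteus vulgaris, Providencia rettgeri, Providencia stuartii.

3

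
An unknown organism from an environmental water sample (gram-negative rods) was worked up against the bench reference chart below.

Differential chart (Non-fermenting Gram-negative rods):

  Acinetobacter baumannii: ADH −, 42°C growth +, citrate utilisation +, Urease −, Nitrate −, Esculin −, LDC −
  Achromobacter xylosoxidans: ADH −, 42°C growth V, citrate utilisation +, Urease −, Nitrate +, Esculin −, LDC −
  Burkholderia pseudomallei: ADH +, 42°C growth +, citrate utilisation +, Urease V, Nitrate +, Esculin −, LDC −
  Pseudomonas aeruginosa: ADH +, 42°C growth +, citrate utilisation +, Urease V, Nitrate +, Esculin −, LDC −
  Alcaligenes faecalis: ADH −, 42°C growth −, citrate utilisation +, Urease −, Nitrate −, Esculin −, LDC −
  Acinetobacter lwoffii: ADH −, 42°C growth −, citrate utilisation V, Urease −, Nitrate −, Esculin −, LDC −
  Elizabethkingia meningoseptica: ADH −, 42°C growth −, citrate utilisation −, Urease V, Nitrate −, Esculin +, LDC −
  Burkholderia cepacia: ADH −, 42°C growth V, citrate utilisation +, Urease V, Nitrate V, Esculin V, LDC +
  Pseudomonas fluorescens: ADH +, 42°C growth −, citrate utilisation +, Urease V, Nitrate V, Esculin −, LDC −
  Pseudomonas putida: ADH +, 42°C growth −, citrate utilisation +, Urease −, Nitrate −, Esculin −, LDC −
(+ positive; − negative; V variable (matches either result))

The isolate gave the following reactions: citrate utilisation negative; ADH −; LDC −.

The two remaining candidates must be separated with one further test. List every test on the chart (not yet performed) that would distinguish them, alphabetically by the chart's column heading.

Esculin

citrate utilisation −: excludes 8 organisms — 2 left.
LDC −: all 2 remaining candidates are consistent.
ADH −: all 2 remaining candidates are consistent.
Two candidates remain: Acinetobacter lwoffii and Elizabethkingia meningoseptica.
  42°C growth: − vs − — same for both, does not separate.
  Urease: − vs V — variable for at least one, does not separate.
  Nitrate: − vs − — same for both, does not separate.
  Esculin: Acinetobacter lwoffii −, Elizabethkingia meningoseptica + — discriminates.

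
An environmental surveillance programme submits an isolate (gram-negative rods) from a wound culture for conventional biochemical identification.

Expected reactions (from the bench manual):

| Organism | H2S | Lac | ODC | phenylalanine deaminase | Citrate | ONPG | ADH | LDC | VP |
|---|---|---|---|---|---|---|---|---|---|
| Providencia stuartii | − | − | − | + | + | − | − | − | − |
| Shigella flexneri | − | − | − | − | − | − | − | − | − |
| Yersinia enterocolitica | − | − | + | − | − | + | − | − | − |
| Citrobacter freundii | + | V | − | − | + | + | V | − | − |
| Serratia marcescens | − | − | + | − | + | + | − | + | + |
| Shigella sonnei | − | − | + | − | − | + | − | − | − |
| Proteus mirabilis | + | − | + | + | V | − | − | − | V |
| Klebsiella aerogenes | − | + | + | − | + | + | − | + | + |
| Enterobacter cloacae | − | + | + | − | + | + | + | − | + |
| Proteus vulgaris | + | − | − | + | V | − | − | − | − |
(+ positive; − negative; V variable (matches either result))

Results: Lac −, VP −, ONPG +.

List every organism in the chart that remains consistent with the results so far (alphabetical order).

Lac −: excludes Klebsiella aerogenes, Enterobacter cloacae — 8 left.
ONPG +: excludes Providencia stuartii, Shigella flexneri, Proteus mirabilis, Proteus vulgaris — 4 left.
VP −: excludes Serratia marcescens — 3 left.

Citrobacter freundii, Shigella sonnei, Yersinia enterocolitica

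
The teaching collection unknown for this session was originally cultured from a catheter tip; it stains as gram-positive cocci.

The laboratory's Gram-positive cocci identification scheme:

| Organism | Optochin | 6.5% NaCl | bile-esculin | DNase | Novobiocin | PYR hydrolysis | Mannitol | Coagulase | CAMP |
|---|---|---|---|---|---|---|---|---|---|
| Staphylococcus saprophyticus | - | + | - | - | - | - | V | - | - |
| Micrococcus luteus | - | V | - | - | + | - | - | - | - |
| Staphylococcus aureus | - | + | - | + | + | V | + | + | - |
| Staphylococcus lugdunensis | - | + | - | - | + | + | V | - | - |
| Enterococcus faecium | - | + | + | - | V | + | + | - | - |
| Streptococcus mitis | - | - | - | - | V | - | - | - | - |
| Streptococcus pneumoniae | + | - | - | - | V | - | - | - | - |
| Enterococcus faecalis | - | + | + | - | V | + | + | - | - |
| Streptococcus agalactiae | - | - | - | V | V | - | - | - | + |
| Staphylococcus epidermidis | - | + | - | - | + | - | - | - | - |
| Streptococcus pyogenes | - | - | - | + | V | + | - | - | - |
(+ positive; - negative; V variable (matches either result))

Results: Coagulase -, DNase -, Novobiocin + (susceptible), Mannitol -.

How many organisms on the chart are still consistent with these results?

Coagulase -: excludes Staphylococcus aureus — 10 left.
Novobiocin +: excludes Staphylococcus saprophyticus — 9 left.
DNase -: excludes Streptococcus pyogenes — 8 left.
Mannitol -: excludes Enterococcus faecium, Enterococcus faecalis — 6 left.
Still consistent: Micrococcus luteus, Staphylococcus epidermidis, Staphylococcus lugdunensis, Streptococcus agalactiae, Streptococcus mitis, Streptococcus pneumoniae.

6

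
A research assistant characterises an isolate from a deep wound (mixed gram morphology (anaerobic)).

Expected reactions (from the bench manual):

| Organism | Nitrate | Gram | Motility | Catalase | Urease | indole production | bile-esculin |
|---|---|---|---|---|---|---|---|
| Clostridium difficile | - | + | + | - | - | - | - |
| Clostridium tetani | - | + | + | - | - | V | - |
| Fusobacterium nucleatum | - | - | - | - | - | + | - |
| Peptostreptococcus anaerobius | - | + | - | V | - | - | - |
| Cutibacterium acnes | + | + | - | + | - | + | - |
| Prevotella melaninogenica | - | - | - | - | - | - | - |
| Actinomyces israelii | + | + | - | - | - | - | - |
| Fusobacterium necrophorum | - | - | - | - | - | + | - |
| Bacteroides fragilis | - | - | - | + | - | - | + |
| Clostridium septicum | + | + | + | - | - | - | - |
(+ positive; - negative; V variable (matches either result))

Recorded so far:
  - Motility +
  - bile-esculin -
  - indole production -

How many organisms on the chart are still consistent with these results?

bile-esculin -: excludes Bacteroides fragilis — 9 left.
indole production -: excludes Fusobacterium nucleatum, Cutibacterium acnes, Fusobacterium necrophorum — 6 left.
Motility +: excludes Peptostreptococcus anaerobius, Prevotella melaninogenica, Actinomyces israelii — 3 left.
Still consistent: Clostridium difficile, Clostridium septicum, Clostridium tetani.

3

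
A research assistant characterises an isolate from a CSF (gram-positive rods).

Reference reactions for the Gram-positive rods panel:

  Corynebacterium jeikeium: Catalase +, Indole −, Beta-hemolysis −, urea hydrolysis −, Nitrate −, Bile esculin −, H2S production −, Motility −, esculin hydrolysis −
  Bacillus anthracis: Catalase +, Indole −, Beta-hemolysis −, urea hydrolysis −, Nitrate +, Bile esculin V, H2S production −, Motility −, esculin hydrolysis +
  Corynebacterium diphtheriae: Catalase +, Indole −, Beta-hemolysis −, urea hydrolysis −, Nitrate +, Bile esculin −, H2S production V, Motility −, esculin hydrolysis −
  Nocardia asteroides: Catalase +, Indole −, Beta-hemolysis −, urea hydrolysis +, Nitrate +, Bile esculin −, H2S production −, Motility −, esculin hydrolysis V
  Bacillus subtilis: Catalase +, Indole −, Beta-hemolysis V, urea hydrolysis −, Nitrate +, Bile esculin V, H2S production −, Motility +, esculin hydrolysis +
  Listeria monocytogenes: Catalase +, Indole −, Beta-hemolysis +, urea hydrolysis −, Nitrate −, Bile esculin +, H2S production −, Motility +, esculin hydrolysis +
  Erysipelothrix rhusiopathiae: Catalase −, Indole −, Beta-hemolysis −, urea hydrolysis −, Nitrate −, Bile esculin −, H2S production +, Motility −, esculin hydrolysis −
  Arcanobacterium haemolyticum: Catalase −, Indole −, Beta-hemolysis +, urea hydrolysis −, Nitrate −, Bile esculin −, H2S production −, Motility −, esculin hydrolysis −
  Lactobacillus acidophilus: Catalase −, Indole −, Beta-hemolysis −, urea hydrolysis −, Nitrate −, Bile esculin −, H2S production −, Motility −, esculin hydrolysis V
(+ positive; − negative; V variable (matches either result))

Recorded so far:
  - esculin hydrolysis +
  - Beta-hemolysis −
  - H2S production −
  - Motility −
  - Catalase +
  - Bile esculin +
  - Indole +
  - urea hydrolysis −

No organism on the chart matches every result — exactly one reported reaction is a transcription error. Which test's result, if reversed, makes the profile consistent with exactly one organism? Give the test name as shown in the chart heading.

As reported, no row in the chart matches all 8 reactions.
Reversing esculin hydrolysis → still no organism matches.
Reversing Beta-hemolysis → still no organism matches.
Reversing Indole (to −) → unique match: Bacillus anthracis.
Reversing Bile esculin → still no organism matches.
Reversing Catalase → still no organism matches.
Reversing H2S production → still no organism matches.
Reversing urea hydrolysis → still no organism matches.
Reversing Motility → still no organism matches.

Indole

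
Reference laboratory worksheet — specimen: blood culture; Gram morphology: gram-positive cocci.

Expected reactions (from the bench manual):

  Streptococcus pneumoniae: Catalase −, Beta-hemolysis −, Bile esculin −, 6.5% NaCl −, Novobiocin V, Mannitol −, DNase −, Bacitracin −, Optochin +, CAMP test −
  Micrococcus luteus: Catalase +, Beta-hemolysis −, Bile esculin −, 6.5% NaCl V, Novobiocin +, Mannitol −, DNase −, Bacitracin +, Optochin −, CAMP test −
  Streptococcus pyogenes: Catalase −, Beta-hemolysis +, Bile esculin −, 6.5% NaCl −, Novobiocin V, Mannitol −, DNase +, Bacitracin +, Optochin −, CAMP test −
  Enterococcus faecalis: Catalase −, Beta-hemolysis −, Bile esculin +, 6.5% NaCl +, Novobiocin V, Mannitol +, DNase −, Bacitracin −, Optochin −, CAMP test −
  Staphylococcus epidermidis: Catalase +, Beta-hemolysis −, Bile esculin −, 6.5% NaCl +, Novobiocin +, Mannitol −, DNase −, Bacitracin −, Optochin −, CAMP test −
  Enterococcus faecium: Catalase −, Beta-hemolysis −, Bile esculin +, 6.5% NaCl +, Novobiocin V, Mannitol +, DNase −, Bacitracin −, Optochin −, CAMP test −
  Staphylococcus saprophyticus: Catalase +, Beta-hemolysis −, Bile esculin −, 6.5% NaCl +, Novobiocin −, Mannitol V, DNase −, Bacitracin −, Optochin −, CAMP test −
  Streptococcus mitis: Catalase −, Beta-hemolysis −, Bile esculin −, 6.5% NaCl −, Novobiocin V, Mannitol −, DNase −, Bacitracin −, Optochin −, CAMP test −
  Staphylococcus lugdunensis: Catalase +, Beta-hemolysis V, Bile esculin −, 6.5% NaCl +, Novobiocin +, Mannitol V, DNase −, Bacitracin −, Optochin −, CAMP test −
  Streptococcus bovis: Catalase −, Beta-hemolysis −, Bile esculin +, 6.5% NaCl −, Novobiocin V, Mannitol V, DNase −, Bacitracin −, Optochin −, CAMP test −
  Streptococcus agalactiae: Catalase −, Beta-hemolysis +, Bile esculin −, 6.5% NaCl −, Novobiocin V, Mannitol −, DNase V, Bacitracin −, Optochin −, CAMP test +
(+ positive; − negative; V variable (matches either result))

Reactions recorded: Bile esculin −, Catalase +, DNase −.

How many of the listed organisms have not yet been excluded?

DNase −: excludes Streptococcus pyogenes — 10 left.
Catalase +: excludes 6 organisms — 4 left.
Bile esculin −: all 4 remaining candidates are consistent.
Still consistent: Micrococcus luteus, Staphylococcus epidermidis, Staphylococcus lugdunensis, Staphylococcus saprophyticus.

4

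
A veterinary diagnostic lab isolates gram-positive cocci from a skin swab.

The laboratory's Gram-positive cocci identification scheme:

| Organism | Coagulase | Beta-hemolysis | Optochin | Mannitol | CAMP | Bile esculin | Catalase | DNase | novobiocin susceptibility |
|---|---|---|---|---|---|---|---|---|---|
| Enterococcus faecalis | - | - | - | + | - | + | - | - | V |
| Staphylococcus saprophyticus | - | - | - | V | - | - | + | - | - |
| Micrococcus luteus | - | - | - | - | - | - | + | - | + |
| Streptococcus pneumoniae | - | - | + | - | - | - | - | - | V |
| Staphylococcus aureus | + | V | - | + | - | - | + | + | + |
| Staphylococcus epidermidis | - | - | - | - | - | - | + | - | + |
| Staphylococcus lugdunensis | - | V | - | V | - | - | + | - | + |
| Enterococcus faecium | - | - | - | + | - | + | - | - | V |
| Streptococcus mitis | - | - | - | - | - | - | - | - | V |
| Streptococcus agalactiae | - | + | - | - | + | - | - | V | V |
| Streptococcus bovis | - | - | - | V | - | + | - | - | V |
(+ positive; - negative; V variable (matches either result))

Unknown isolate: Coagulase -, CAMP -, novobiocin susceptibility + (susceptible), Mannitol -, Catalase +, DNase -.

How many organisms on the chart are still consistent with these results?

3

novobiocin susceptibility +: excludes Staphylococcus saprophyticus — 10 left.
Mannitol -: excludes Enterococcus faecalis, Staphylococcus aureus, Enterococcus faecium — 7 left.
DNase -: all 7 remaining candidates are consistent.
CAMP -: excludes Streptococcus agalactiae — 6 left.
Coagulase -: all 6 remaining candidates are consistent.
Catalase +: excludes Streptococcus pneumoniae, Streptococcus mitis, Streptococcus bovis — 3 left.
Still consistent: Micrococcus luteus, Staphylococcus epidermidis, Staphylococcus lugdunensis.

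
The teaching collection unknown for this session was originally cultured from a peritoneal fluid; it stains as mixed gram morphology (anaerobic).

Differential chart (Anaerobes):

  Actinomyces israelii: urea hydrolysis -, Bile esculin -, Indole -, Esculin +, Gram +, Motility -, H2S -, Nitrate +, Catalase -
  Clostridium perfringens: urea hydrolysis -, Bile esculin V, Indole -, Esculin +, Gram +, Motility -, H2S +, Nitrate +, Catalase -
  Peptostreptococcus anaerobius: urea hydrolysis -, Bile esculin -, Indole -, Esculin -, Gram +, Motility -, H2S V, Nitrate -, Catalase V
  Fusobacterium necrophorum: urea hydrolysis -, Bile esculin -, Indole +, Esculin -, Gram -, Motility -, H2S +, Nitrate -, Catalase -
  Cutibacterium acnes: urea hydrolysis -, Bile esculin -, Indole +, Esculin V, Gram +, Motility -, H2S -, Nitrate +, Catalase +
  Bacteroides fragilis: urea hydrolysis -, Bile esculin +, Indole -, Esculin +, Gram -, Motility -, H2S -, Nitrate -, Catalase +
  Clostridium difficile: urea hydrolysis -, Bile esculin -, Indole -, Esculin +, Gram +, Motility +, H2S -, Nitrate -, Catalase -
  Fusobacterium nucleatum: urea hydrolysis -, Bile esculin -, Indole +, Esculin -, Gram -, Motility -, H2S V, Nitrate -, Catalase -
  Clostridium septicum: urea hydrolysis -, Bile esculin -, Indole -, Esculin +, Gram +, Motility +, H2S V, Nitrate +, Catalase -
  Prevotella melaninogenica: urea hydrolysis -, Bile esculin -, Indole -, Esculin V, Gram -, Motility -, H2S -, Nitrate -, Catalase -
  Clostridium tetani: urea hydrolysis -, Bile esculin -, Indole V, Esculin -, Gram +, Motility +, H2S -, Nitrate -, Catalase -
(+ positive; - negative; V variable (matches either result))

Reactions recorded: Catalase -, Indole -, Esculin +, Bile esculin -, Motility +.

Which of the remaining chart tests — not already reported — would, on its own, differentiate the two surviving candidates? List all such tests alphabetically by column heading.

Nitrate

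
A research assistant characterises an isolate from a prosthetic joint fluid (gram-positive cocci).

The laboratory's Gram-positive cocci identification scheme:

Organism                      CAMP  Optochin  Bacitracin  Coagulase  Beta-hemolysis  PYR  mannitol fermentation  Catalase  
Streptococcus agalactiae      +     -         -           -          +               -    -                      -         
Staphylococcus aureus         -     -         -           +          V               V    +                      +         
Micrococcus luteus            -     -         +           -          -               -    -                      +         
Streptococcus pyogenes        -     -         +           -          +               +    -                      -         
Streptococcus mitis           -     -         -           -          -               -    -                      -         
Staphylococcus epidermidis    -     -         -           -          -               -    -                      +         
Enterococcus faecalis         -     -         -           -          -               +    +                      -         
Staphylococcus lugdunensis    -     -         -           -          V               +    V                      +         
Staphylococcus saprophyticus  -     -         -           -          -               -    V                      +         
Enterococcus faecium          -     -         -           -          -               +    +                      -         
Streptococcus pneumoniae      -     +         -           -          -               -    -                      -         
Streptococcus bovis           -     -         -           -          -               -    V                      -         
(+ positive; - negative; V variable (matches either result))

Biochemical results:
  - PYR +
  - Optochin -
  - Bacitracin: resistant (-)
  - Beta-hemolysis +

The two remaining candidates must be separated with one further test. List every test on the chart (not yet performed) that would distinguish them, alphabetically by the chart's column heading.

Optochin -: excludes Streptococcus pneumoniae — 11 left.
PYR +: excludes 6 organisms — 5 left.
Bacitracin -: excludes Streptococcus pyogenes — 4 left.
Beta-hemolysis +: excludes Enterococcus faecalis, Enterococcus faecium — 2 left.
Two candidates remain: Staphylococcus aureus and Staphylococcus lugdunensis.
  CAMP: - vs - — same for both, does not separate.
  Coagulase: Staphylococcus aureus +, Staphylococcus lugdunensis - — discriminates.
  mannitol fermentation: + vs V — variable for at least one, does not separate.
  Catalase: + vs + — same for both, does not separate.

Coagulase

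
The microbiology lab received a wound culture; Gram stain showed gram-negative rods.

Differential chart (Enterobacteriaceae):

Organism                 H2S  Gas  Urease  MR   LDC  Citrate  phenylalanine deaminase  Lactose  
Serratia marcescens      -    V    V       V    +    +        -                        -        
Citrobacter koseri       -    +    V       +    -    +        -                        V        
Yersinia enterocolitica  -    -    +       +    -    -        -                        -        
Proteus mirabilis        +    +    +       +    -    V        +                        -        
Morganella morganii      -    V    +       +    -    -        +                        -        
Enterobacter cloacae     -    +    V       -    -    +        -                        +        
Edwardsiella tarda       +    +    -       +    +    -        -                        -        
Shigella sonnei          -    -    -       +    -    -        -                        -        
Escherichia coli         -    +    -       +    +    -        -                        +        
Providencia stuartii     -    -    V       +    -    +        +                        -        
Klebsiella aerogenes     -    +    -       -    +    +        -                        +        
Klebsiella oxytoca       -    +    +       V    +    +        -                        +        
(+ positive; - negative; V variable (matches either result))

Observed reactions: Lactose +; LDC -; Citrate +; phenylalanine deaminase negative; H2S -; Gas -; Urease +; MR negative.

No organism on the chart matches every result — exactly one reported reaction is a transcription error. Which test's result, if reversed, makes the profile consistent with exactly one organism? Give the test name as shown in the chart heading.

As reported, no row in the chart matches all 8 reactions.
Reversing phenylalanine deaminase → still no organism matches.
Reversing Lactose → still no organism matches.
Reversing Citrate → still no organism matches.
Reversing Gas (to +) → unique match: Enterobacter cloacae.
Reversing LDC → still no organism matches.
Reversing MR → still no organism matches.
Reversing H2S → still no organism matches.
Reversing Urease → still no organism matches.

Gas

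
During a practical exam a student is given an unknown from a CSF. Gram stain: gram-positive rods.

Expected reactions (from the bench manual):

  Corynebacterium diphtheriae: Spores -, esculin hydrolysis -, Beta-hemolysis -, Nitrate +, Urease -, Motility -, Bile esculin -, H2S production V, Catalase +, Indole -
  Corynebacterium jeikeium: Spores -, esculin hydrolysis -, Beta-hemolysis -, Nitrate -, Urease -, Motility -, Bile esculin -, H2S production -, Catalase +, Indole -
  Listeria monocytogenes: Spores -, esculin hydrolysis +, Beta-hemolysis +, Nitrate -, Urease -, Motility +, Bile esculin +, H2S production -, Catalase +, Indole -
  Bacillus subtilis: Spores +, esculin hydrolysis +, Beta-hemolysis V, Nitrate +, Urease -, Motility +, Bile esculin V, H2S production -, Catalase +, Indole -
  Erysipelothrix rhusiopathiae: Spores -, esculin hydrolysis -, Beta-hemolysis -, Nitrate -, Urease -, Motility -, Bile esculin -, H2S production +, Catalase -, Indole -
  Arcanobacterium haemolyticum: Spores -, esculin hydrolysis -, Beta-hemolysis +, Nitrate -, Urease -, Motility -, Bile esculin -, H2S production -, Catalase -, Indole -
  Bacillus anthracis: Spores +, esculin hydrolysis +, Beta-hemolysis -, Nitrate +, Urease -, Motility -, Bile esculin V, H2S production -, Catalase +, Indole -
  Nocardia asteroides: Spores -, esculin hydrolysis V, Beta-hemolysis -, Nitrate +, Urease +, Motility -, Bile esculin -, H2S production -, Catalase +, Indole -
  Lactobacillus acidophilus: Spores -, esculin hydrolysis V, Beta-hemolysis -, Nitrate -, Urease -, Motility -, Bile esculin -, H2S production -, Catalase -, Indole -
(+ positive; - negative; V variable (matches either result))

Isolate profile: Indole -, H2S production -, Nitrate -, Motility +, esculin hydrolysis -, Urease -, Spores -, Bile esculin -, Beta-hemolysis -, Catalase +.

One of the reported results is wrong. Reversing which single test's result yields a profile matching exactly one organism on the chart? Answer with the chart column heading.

Motility

As reported, no row in the chart matches all 10 reactions.
Reversing Motility (to -) → unique match: Corynebacterium jeikeium.
Reversing esculin hydrolysis → still no organism matches.
Reversing Bile esculin → still no organism matches.
Reversing Beta-hemolysis → still no organism matches.
Reversing Spores → still no organism matches.
Reversing Indole → still no organism matches.
Reversing Catalase → still no organism matches.
Reversing H2S production → still no organism matches.
Reversing Urease → still no organism matches.
Reversing Nitrate → still no organism matches.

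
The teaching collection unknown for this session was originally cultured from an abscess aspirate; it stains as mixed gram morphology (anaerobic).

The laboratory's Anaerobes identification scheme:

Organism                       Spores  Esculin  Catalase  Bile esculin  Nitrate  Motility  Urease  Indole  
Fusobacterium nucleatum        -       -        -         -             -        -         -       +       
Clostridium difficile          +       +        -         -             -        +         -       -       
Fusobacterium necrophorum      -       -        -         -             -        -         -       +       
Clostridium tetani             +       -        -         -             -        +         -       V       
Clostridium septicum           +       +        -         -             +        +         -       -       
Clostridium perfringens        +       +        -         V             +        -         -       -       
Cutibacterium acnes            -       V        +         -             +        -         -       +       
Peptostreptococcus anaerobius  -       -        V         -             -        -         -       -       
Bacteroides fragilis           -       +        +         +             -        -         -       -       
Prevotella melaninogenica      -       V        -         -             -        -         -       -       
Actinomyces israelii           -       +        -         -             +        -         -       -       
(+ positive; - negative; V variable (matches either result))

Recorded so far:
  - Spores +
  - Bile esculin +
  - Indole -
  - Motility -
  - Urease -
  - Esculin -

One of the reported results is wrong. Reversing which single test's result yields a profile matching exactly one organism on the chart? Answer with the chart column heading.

As reported, no row in the chart matches all 6 reactions.
Reversing Esculin (to +) → unique match: Clostridium perfringens.
Reversing Indole → still no organism matches.
Reversing Motility → still no organism matches.
Reversing Urease → still no organism matches.
Reversing Bile esculin → still no organism matches.
Reversing Spores → still no organism matches.

Esculin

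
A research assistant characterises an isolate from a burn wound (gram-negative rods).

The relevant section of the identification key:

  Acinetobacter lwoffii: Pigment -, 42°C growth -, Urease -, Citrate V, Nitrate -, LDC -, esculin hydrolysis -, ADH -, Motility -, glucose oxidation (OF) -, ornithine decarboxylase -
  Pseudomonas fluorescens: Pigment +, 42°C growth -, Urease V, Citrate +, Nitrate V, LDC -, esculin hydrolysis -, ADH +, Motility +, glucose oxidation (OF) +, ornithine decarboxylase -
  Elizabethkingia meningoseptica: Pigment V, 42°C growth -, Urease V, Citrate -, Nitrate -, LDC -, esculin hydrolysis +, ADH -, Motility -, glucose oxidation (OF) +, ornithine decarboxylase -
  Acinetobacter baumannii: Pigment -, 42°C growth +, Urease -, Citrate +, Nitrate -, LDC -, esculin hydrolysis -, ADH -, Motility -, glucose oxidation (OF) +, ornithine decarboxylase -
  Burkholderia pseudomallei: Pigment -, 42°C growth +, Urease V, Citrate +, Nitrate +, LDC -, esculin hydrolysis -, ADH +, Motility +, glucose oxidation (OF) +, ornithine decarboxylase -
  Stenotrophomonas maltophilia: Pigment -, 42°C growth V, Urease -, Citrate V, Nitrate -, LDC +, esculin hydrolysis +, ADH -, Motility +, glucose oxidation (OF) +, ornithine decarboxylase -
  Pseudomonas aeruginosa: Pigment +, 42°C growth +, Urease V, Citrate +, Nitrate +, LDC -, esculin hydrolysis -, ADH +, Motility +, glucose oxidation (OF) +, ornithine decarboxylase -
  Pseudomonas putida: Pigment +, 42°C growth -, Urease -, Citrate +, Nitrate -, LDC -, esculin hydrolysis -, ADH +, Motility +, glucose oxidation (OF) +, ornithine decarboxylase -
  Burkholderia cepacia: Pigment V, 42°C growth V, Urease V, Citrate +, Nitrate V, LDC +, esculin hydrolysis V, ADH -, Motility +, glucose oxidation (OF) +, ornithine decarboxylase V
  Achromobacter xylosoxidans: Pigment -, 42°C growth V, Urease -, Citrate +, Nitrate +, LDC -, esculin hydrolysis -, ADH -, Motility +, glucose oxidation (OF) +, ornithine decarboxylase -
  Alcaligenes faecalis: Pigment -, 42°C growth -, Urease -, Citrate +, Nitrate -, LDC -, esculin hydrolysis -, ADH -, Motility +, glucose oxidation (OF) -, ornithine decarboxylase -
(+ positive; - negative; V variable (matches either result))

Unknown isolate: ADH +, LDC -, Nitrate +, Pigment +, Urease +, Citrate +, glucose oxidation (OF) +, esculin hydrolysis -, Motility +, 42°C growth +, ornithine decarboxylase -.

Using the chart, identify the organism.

glucose oxidation (OF) +: excludes Acinetobacter lwoffii, Alcaligenes faecalis — 9 left.
Motility +: excludes Elizabethkingia meningoseptica, Acinetobacter baumannii — 7 left.
ADH +: excludes Stenotrophomonas maltophilia, Burkholderia cepacia, Achromobacter xylosoxidans — 4 left.
Urease +: excludes Pseudomonas putida — 3 left.
Nitrate +: all 3 remaining candidates are consistent.
Pigment +: excludes Burkholderia pseudomallei — 2 left.
ornithine decarboxylase -: all 2 remaining candidates are consistent.
42°C growth +: excludes Pseudomonas fluorescens — 1 left.
esculin hydrolysis -: the one remaining candidate is consistent.
Citrate +: the one remaining candidate is consistent.
LDC -: the one remaining candidate is consistent.

Pseudomonas aeruginosa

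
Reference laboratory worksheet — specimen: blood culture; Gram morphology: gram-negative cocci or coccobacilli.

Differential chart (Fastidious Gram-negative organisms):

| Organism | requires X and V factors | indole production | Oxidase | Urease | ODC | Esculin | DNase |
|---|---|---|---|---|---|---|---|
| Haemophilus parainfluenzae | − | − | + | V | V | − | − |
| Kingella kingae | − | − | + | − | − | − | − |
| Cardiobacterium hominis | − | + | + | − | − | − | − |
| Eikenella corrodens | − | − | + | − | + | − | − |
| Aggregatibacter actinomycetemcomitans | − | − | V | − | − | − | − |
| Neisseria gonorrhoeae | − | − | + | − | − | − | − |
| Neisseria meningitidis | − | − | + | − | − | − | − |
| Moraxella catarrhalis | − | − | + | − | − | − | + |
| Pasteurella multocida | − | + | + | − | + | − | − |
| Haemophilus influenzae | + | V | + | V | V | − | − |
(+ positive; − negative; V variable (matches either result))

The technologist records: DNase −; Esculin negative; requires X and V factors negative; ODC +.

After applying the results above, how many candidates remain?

requires X and V factors −: excludes Haemophilus influenzae — 9 left.
Esculin −: all 9 remaining candidates are consistent.
DNase −: excludes Moraxella catarrhalis — 8 left.
ODC +: excludes 5 organisms — 3 left.
Still consistent: Eikenella corrodens, Haemophilus parainfluenzae, Pasteurella multocida.

3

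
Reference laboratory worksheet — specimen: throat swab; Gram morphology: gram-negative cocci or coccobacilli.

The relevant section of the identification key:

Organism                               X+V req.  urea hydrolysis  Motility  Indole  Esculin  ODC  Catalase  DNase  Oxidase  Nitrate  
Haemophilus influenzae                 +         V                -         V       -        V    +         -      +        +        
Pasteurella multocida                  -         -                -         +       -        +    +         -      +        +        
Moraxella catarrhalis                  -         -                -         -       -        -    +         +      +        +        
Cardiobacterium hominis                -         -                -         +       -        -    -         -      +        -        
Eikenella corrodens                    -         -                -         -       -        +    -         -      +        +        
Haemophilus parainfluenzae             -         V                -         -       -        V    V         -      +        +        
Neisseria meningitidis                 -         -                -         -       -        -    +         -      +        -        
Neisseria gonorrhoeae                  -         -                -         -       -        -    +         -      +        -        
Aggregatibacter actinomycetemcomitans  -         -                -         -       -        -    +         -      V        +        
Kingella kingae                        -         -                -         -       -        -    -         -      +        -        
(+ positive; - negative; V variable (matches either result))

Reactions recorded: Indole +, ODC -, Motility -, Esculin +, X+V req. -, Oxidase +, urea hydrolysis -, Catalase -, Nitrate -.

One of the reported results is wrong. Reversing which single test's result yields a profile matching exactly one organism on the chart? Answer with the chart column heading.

As reported, no row in the chart matches all 9 reactions.
Reversing urea hydrolysis → still no organism matches.
Reversing Motility → still no organism matches.
Reversing Catalase → still no organism matches.
Reversing Esculin (to -) → unique match: Cardiobacterium hominis.
Reversing Oxidase → still no organism matches.
Reversing Indole → still no organism matches.
Reversing ODC → still no organism matches.
Reversing Nitrate → still no organism matches.
Reversing X+V req. → still no organism matches.

Esculin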